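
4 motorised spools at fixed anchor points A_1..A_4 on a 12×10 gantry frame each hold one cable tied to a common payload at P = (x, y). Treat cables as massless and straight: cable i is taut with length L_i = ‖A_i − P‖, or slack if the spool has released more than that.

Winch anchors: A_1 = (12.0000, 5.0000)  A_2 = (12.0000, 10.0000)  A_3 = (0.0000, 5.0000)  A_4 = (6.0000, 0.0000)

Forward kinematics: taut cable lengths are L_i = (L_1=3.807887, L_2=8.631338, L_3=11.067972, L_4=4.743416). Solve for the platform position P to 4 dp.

circle eqns → linear via eq_j − eq_1; set q_j = A_j·A_j − L_j²
q_1 = 144.0000+25.0000−14.5000 = 154.5000
0.0000·x − 10.0000·y = q_1−q_2 = -15.0000
24.0000·x + 0.0000·y = q_1−q_3 = 252.0000
12.0000·x + 10.0000·y = q_1−q_4 = 141.0000
solve first two rows → x=10.5000, y=1.5000
check cable 4: ‖A_4−P‖² = 22.5000 ≈ L_4² = 22.5000 ✓

(10.5000, 1.5000)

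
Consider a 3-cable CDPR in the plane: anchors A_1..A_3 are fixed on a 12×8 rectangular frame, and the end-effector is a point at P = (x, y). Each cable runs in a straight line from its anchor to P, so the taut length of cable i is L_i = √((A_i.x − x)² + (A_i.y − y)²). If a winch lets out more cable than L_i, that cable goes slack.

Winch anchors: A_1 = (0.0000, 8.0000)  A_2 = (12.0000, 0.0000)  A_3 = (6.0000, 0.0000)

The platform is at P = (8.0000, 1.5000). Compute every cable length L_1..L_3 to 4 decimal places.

L_1 = √((0.0000−8.0000)² + (8.0000−1.5000)²) = 10.3078
L_2 = √((12.0000−8.0000)² + (0.0000−1.5000)²) = 4.2720
L_3 = √((6.0000−8.0000)² + (0.0000−1.5000)²) = 2.5000

(10.3078, 4.2720, 2.5000)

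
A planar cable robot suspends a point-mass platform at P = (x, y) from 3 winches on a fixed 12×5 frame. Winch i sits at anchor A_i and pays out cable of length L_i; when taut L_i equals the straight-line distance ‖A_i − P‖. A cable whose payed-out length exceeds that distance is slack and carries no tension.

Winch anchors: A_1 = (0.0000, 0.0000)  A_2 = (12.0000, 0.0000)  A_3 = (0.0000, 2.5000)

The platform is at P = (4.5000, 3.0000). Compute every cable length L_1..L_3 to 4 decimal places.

(5.4083, 8.0777, 4.5277)

L_1: Δ = A_1−P = (-4.5000, -3.0000) → ‖Δ‖ = √29.2500 = 5.4083
L_2: Δ = A_2−P = (7.5000, -3.0000) → ‖Δ‖ = √65.2500 = 8.0777
L_3: Δ = A_3−P = (-4.5000, -0.5000) → ‖Δ‖ = √20.5000 = 4.5277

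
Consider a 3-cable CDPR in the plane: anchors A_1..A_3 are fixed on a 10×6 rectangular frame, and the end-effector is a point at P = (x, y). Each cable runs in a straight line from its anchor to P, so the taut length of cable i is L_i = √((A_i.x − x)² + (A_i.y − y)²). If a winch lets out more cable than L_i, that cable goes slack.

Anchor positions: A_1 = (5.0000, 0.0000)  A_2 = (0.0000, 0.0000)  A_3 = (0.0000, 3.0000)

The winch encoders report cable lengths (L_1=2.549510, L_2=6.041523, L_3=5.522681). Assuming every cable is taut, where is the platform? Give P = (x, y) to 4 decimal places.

(5.5000, 2.5000)

each cable: (A_i−P)·(A_i−P) = L_i²; let c_i = ‖A_i‖²−L_i²
c_1 = 25.0000+0.0000−6.5000 = 18.5000
row 1: 10.0000x + 0.0000y = 55.0000  (c_2=-36.5000)
row 2: 10.0000x − 6.0000y = 40.0000  (c_3=-21.5000)
Cramer on rows 1–2 → x = 5.5000, y = 2.5000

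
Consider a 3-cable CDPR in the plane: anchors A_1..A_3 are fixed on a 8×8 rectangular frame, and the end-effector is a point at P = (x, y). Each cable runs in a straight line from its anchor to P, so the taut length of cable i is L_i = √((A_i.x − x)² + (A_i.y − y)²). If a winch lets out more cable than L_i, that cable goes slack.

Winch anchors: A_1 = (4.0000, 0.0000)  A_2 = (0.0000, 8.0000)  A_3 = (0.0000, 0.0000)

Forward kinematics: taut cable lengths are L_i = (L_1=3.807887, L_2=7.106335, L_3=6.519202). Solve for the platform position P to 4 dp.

(5.5000, 3.5000)

expand ‖A_i−P‖²=L_i² and subtract eq 1 (k_i ≔ ‖A_i‖²−L_i²)
k_1 = 16.0000+0.0000−14.5000 = 1.5000
eq1−eq2 → [8.0000  -16.0000]·P = -12.0000
eq1−eq3 → [8.0000  0.0000]·P = 44.0000
2×2 solve → P = (5.5000, 3.5000)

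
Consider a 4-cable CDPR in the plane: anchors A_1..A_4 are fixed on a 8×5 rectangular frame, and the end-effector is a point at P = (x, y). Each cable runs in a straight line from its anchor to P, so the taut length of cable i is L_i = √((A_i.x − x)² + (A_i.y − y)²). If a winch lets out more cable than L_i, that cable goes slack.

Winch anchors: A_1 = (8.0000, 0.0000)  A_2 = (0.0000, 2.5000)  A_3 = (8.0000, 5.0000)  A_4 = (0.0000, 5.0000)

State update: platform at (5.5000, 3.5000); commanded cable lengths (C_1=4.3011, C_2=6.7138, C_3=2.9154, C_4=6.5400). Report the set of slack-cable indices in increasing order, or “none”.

2, 4

cable 1: √((2.5000)²+(-3.5000)²)=4.3012, C_1=4.3011: taut
cable 2: √((-5.5000)²+(-1.0000)²)=5.5902, C_2=6.7138: slack
cable 3: √((2.5000)²+(1.5000)²)=2.9155, C_3=2.9154: taut
cable 4: √((-5.5000)²+(1.5000)²)=5.7009, C_4=6.5400: slack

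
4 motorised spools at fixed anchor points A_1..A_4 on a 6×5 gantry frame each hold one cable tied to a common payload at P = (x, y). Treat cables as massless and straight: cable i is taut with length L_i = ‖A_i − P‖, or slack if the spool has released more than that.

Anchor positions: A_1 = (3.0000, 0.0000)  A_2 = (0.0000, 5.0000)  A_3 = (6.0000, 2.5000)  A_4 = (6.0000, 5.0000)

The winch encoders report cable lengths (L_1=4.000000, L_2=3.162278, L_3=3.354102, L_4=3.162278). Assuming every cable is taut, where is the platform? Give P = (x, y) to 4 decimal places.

circle eqns → linear via eq_j − eq_1; set k_j = A_j·A_j − L_j²
k_1 = 9.0000+0.0000−16.0000 = -7.0000
6.0000·x − 10.0000·y = k_1−k_2 = -22.0000
-6.0000·x − 5.0000·y = k_1−k_3 = -38.0000
-6.0000·x − 10.0000·y = k_1−k_4 = -58.0000
solve first two rows → x=3.0000, y=4.0000
check cable 4: ‖A_4−P‖² = 10.0000 ≈ L_4² = 10.0000 ✓

(3.0000, 4.0000)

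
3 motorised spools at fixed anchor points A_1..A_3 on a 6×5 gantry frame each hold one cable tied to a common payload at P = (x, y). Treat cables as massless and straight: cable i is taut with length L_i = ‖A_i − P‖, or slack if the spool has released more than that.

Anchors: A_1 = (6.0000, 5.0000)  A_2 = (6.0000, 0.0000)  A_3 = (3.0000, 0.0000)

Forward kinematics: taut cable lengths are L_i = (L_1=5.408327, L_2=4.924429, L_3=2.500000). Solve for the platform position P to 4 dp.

(1.5000, 2.0000)

each cable: (A_i−P)·(A_i−P) = L_i²; let c_i = ‖A_i‖²−L_i²
c_1 = 36.0000+25.0000−29.2500 = 31.7500
row 1: 0.0000x + 10.0000y = 20.0000  (c_2=11.7500)
row 2: 6.0000x + 10.0000y = 29.0000  (c_3=2.7500)
Cramer on rows 1–2 → x = 1.5000, y = 2.0000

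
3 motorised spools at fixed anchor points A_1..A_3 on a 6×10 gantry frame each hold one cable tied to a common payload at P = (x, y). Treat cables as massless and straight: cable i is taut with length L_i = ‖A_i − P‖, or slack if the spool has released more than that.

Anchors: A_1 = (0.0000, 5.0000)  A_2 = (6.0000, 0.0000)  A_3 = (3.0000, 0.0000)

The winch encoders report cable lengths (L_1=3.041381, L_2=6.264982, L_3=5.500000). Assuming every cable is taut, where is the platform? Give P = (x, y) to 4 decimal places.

(3.0000, 5.5000)

each cable: (A_i−P)·(A_i−P) = L_i²; let q_i = ‖A_i‖²−L_i²
q_1 = 0.0000+25.0000−9.2500 = 15.7500
row 1: -12.0000x + 10.0000y = 19.0000  (q_2=-3.2500)
row 2: -6.0000x + 10.0000y = 37.0000  (q_3=-21.2500)
Cramer on rows 1–2 → x = 3.0000, y = 5.5000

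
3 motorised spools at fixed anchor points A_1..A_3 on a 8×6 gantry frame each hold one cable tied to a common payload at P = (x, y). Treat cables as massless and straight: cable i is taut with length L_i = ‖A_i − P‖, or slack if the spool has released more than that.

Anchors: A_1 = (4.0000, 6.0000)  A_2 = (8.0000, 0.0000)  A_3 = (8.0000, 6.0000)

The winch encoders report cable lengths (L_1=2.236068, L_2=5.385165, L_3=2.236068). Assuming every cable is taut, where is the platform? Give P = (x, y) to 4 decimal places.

circle eqns → linear via eq_j − eq_1; set c_j = A_j·A_j − L_j²
c_1 = 16.0000+36.0000−5.0000 = 47.0000
-8.0000·x + 12.0000·y = c_1−c_2 = 12.0000
-8.0000·x + 0.0000·y = c_1−c_3 = -48.0000
solve first two rows → x=6.0000, y=5.0000

(6.0000, 5.0000)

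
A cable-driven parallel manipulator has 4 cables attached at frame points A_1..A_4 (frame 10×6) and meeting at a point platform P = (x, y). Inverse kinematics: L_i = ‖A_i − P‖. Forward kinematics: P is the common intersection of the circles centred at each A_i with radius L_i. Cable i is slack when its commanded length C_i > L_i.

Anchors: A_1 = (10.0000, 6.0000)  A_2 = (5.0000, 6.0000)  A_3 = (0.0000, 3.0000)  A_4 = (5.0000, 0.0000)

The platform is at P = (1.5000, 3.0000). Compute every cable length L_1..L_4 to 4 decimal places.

L_1 = √((10.0000−1.5000)² + (6.0000−3.0000)²) = 9.0139
L_2 = √((5.0000−1.5000)² + (6.0000−3.0000)²) = 4.6098
L_3 = √((0.0000−1.5000)² + (3.0000−3.0000)²) = 1.5000
L_4 = √((5.0000−1.5000)² + (0.0000−3.0000)²) = 4.6098

(9.0139, 4.6098, 1.5000, 4.6098)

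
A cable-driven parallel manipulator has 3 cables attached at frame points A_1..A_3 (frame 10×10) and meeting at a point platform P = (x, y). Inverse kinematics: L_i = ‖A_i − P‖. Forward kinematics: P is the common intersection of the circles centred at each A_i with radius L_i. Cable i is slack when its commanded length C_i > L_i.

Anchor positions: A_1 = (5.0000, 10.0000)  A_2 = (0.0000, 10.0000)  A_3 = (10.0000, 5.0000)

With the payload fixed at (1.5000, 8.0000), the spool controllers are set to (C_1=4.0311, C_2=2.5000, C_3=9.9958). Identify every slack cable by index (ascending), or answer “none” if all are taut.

i=1: geometric 4.0311 vs commanded 4.0311 ⇒ taut
i=2: geometric 2.5000 vs commanded 2.5000 ⇒ taut
i=3: geometric 9.0139 vs commanded 9.9958 ⇒ slack

3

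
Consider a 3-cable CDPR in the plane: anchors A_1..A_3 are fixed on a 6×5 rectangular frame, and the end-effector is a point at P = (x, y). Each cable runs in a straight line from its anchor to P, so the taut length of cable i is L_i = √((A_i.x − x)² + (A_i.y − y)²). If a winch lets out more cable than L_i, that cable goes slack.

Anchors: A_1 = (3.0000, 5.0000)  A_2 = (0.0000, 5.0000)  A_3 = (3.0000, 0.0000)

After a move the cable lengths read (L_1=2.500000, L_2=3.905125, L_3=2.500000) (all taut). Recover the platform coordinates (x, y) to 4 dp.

each cable: (A_i−P)·(A_i−P) = L_i²; let k_i = ‖A_i‖²−L_i²
k_1 = 9.0000+25.0000−6.2500 = 27.7500
row 1: 6.0000x + 0.0000y = 18.0000  (k_2=9.7500)
row 2: 0.0000x + 10.0000y = 25.0000  (k_3=2.7500)
Cramer on rows 1–2 → x = 3.0000, y = 2.5000

(3.0000, 2.5000)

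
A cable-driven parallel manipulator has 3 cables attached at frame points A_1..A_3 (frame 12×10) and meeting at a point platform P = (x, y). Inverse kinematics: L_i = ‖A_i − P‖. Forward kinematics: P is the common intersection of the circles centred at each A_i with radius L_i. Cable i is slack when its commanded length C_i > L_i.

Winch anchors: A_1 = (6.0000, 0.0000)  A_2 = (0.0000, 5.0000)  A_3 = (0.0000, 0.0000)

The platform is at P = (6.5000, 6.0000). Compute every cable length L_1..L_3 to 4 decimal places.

L_1: Δ = A_1−P = (-0.5000, -6.0000) → ‖Δ‖ = √36.2500 = 6.0208
L_2: Δ = A_2−P = (-6.5000, -1.0000) → ‖Δ‖ = √43.2500 = 6.5765
L_3: Δ = A_3−P = (-6.5000, -6.0000) → ‖Δ‖ = √78.2500 = 8.8459

(6.0208, 6.5765, 8.8459)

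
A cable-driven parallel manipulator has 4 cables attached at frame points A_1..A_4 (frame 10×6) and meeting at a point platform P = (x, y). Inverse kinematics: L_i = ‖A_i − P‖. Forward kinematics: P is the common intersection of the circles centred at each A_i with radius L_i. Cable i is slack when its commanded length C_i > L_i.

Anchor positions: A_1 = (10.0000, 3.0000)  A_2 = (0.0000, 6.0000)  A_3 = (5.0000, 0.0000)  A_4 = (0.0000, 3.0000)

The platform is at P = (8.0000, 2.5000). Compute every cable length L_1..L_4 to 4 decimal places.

(2.0616, 8.7321, 3.9051, 8.0156)

cable 1: Δx=2.0000, Δy=0.5000; L_1 = √(Δx²+Δy²) = 2.0616
cable 2: Δx=-8.0000, Δy=3.5000; L_2 = √(Δx²+Δy²) = 8.7321
cable 3: Δx=-3.0000, Δy=-2.5000; L_3 = √(Δx²+Δy²) = 3.9051
cable 4: Δx=-8.0000, Δy=0.5000; L_4 = √(Δx²+Δy²) = 8.0156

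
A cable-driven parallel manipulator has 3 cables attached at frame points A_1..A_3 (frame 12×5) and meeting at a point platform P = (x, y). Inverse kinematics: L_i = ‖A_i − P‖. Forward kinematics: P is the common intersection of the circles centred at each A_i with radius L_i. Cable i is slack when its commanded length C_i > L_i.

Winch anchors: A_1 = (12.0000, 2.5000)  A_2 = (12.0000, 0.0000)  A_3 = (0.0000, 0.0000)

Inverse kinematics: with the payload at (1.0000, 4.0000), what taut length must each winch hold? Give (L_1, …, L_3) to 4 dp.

(11.1018, 11.7047, 4.1231)

L_1 = √((12.0000−1.0000)² + (2.5000−4.0000)²) = 11.1018
L_2 = √((12.0000−1.0000)² + (0.0000−4.0000)²) = 11.7047
L_3 = √((0.0000−1.0000)² + (0.0000−4.0000)²) = 4.1231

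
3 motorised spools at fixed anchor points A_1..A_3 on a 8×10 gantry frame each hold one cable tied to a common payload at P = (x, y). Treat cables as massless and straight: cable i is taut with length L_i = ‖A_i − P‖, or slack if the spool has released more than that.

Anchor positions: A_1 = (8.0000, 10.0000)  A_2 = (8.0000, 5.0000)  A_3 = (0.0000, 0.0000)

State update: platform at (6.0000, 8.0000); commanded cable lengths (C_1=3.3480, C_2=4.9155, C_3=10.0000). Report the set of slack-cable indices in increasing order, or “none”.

cable 1: √((2.0000)²+(2.0000)²)=2.8284, C_1=3.3480: slack
cable 2: √((2.0000)²+(-3.0000)²)=3.6056, C_2=4.9155: slack
cable 3: √((-6.0000)²+(-8.0000)²)=10.0000, C_3=10.0000: taut

1, 2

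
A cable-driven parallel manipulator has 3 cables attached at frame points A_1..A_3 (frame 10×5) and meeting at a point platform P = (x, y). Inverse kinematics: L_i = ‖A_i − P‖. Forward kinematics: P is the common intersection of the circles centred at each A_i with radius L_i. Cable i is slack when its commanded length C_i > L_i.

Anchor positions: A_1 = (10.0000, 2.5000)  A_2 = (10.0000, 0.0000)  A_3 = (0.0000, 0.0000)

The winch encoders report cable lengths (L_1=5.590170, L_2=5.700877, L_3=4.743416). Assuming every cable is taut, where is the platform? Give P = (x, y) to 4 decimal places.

(4.5000, 1.5000)

each cable: (A_i−P)·(A_i−P) = L_i²; let c_i = ‖A_i‖²−L_i²
c_1 = 100.0000+6.2500−31.2500 = 75.0000
row 1: 0.0000x + 5.0000y = 7.5000  (c_2=67.5000)
row 2: 20.0000x + 5.0000y = 97.5000  (c_3=-22.5000)
Cramer on rows 1–2 → x = 4.5000, y = 1.5000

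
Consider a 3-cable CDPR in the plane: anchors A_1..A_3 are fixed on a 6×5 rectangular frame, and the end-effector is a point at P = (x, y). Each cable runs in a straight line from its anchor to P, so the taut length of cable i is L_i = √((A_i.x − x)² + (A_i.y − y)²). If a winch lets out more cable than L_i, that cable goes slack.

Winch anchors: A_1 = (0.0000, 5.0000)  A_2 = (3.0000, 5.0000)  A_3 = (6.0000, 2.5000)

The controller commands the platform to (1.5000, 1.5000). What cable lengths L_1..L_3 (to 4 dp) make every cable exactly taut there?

cable 1: Δx=-1.5000, Δy=3.5000; L_1 = √(Δx²+Δy²) = 3.8079
cable 2: Δx=1.5000, Δy=3.5000; L_2 = √(Δx²+Δy²) = 3.8079
cable 3: Δx=4.5000, Δy=1.0000; L_3 = √(Δx²+Δy²) = 4.6098

(3.8079, 3.8079, 4.6098)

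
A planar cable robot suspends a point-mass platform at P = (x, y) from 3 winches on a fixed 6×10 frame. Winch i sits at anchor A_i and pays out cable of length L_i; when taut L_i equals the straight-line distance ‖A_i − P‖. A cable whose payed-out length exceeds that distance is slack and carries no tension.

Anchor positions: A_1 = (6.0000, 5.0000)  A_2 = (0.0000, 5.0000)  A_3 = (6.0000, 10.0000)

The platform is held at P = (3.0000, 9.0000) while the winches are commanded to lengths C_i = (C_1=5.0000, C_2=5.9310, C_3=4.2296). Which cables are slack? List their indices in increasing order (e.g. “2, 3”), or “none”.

cable 1: √((3.0000)²+(-4.0000)²)=5.0000, C_1=5.0000: taut
cable 2: √((-3.0000)²+(-4.0000)²)=5.0000, C_2=5.9310: slack
cable 3: √((3.0000)²+(1.0000)²)=3.1623, C_3=4.2296: slack

2, 3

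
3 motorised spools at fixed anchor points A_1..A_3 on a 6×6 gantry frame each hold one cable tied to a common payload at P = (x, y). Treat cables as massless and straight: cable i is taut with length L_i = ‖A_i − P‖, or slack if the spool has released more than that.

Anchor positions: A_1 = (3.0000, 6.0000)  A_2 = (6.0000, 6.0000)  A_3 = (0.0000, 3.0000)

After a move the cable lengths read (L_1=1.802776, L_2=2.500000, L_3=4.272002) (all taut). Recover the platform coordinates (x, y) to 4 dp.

(4.0000, 4.5000)

each cable: (A_i−P)·(A_i−P) = L_i²; let q_i = ‖A_i‖²−L_i²
q_1 = 9.0000+36.0000−3.2500 = 41.7500
row 1: -6.0000x + 0.0000y = -24.0000  (q_2=65.7500)
row 2: 6.0000x + 6.0000y = 51.0000  (q_3=-9.2500)
Cramer on rows 1–2 → x = 4.0000, y = 4.5000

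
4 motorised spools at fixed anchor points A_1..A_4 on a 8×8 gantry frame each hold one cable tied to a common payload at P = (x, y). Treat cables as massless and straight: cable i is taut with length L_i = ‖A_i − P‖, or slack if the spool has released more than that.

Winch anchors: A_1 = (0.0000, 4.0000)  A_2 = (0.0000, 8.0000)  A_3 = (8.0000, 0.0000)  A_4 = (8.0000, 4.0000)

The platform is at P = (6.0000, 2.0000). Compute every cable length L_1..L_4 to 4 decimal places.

(6.3246, 8.4853, 2.8284, 2.8284)

L_1 = √((0.0000−6.0000)² + (4.0000−2.0000)²) = 6.3246
L_2 = √((0.0000−6.0000)² + (8.0000−2.0000)²) = 8.4853
L_3 = √((8.0000−6.0000)² + (0.0000−2.0000)²) = 2.8284
L_4 = √((8.0000−6.0000)² + (4.0000−2.0000)²) = 2.8284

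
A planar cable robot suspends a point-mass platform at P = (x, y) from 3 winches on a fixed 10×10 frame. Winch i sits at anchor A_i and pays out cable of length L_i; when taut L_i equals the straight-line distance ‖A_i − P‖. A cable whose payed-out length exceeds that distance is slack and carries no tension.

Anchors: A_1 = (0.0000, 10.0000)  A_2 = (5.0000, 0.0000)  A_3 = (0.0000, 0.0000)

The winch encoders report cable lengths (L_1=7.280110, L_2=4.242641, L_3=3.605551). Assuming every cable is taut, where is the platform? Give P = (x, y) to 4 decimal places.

circle eqns → linear via eq_j − eq_1; set k_j = A_j·A_j − L_j²
k_1 = 0.0000+100.0000−53.0000 = 47.0000
-10.0000·x + 20.0000·y = k_1−k_2 = 40.0000
0.0000·x + 20.0000·y = k_1−k_3 = 60.0000
solve first two rows → x=2.0000, y=3.0000

(2.0000, 3.0000)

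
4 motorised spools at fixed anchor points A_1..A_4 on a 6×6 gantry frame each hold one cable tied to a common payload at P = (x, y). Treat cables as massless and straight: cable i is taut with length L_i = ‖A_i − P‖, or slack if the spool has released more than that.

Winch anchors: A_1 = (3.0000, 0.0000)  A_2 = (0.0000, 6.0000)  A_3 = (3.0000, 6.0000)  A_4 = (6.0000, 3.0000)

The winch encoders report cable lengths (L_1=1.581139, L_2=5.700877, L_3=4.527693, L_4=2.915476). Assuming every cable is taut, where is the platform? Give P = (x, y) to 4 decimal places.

(3.5000, 1.5000)

circle eqns → linear via eq_j − eq_1; set q_j = A_j·A_j − L_j²
q_1 = 9.0000+0.0000−2.5000 = 6.5000
6.0000·x − 12.0000·y = q_1−q_2 = 3.0000
0.0000·x − 12.0000·y = q_1−q_3 = -18.0000
-6.0000·x − 6.0000·y = q_1−q_4 = -30.0000
solve first two rows → x=3.5000, y=1.5000
check cable 4: ‖A_4−P‖² = 8.5000 ≈ L_4² = 8.5000 ✓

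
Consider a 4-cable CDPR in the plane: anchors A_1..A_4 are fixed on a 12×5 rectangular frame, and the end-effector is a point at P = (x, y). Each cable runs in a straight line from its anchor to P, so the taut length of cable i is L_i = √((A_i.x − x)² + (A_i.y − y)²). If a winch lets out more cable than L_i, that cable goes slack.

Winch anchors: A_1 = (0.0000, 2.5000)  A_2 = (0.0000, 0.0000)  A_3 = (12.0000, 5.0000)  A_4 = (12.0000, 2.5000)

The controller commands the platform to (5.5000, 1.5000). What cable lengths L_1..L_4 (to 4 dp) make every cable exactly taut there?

(5.5902, 5.7009, 7.3824, 6.5765)

cable 1: Δx=-5.5000, Δy=1.0000; L_1 = √(Δx²+Δy²) = 5.5902
cable 2: Δx=-5.5000, Δy=-1.5000; L_2 = √(Δx²+Δy²) = 5.7009
cable 3: Δx=6.5000, Δy=3.5000; L_3 = √(Δx²+Δy²) = 7.3824
cable 4: Δx=6.5000, Δy=1.0000; L_4 = √(Δx²+Δy²) = 6.5765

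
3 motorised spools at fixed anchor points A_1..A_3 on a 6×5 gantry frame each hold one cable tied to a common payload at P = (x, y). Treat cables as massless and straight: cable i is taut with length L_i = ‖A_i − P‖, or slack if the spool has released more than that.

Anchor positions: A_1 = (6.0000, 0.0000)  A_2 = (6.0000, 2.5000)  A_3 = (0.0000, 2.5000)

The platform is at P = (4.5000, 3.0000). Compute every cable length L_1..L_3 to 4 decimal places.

(3.3541, 1.5811, 4.5277)

cable 1: Δx=1.5000, Δy=-3.0000; L_1 = √(Δx²+Δy²) = 3.3541
cable 2: Δx=1.5000, Δy=-0.5000; L_2 = √(Δx²+Δy²) = 1.5811
cable 3: Δx=-4.5000, Δy=-0.5000; L_3 = √(Δx²+Δy²) = 4.5277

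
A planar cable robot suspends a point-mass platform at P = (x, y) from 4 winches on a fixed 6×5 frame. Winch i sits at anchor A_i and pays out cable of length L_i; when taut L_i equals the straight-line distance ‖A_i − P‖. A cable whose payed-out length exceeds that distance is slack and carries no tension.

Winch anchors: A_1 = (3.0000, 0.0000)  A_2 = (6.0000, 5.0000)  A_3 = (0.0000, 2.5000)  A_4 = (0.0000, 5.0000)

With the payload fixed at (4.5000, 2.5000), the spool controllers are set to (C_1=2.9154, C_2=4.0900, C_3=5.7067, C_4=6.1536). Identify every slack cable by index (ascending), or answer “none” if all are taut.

2, 3, 4

cable 1: √((-1.5000)²+(-2.5000)²)=2.9155, C_1=2.9154: taut
cable 2: √((1.5000)²+(2.5000)²)=2.9155, C_2=4.0900: slack
cable 3: √((-4.5000)²+(0.0000)²)=4.5000, C_3=5.7067: slack
cable 4: √((-4.5000)²+(2.5000)²)=5.1478, C_4=6.1536: slack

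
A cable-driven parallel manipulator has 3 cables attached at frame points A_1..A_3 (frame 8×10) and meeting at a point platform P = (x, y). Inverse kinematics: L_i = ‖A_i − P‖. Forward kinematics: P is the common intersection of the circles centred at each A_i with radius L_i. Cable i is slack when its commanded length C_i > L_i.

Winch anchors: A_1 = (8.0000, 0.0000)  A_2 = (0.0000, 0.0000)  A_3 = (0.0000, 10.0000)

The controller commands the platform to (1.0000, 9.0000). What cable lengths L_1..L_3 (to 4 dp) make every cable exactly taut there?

(11.4018, 9.0554, 1.4142)

L_1 = √((8.0000−1.0000)² + (0.0000−9.0000)²) = 11.4018
L_2 = √((0.0000−1.0000)² + (0.0000−9.0000)²) = 9.0554
L_3 = √((0.0000−1.0000)² + (10.0000−9.0000)²) = 1.4142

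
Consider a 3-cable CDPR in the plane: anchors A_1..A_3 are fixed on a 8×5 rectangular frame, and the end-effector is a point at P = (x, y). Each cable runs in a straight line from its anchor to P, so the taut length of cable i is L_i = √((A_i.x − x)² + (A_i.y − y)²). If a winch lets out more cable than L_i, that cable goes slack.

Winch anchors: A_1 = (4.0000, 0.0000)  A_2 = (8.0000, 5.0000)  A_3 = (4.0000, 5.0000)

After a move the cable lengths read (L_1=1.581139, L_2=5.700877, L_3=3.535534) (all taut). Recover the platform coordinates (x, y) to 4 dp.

(3.5000, 1.5000)

circle eqns → linear via eq_j − eq_1; set c_j = A_j·A_j − L_j²
c_1 = 16.0000+0.0000−2.5000 = 13.5000
-8.0000·x − 10.0000·y = c_1−c_2 = -43.0000
0.0000·x − 10.0000·y = c_1−c_3 = -15.0000
solve first two rows → x=3.5000, y=1.5000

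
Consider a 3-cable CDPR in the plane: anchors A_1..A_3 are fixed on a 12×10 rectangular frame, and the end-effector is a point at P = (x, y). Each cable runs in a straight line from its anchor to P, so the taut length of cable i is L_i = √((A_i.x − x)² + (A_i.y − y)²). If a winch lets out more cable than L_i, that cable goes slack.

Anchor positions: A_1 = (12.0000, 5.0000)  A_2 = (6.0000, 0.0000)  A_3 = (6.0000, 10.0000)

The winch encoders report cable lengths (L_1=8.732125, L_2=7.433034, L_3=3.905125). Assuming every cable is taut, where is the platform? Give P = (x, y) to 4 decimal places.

(3.5000, 7.0000)

expand ‖A_i−P‖²=L_i² and subtract eq 1 (q_i ≔ ‖A_i‖²−L_i²)
q_1 = 144.0000+25.0000−76.2500 = 92.7500
eq1−eq2 → [12.0000  10.0000]·P = 112.0000
eq1−eq3 → [12.0000  -10.0000]·P = -28.0000
2×2 solve → P = (3.5000, 7.0000)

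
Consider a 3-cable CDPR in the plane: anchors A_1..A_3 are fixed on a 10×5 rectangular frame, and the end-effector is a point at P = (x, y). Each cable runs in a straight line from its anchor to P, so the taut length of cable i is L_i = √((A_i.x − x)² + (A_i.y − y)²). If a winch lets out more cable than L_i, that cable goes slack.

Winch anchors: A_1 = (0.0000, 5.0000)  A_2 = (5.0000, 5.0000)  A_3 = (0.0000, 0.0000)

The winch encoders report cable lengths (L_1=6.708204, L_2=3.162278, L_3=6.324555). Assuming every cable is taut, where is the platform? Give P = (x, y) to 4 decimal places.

circle eqns → linear via eq_j − eq_1; set k_j = A_j·A_j − L_j²
k_1 = 0.0000+25.0000−45.0000 = -20.0000
-10.0000·x + 0.0000·y = k_1−k_2 = -60.0000
0.0000·x + 10.0000·y = k_1−k_3 = 20.0000
solve first two rows → x=6.0000, y=2.0000

(6.0000, 2.0000)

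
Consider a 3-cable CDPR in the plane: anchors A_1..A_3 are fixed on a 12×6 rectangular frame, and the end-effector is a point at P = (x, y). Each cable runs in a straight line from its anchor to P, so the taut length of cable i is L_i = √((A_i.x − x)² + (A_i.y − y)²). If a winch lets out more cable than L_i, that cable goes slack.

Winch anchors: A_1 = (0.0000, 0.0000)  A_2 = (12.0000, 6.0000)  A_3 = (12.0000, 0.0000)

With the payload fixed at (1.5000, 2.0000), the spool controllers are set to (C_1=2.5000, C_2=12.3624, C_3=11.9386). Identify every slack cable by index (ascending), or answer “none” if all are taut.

2, 3

cable 1: √((-1.5000)²+(-2.0000)²)=2.5000, C_1=2.5000: taut
cable 2: √((10.5000)²+(4.0000)²)=11.2361, C_2=12.3624: slack
cable 3: √((10.5000)²+(-2.0000)²)=10.6888, C_3=11.9386: slack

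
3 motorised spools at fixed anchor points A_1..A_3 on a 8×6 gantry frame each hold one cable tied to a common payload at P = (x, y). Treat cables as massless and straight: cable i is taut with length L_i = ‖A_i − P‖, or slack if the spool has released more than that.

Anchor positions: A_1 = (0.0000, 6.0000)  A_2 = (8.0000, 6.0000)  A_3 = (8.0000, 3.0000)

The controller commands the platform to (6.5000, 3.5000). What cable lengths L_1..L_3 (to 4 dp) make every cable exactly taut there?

L_1: Δ = A_1−P = (-6.5000, 2.5000) → ‖Δ‖ = √48.5000 = 6.9642
L_2: Δ = A_2−P = (1.5000, 2.5000) → ‖Δ‖ = √8.5000 = 2.9155
L_3: Δ = A_3−P = (1.5000, -0.5000) → ‖Δ‖ = √2.5000 = 1.5811

(6.9642, 2.9155, 1.5811)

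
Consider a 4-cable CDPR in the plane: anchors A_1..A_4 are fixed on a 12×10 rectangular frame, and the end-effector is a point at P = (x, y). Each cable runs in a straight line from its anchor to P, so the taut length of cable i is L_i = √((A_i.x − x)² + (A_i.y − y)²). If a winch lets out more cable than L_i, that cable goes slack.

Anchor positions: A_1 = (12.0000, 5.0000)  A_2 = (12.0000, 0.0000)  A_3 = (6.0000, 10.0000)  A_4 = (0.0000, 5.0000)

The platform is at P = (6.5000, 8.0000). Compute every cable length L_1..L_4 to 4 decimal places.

(6.2650, 9.7082, 2.0616, 7.1589)

cable 1: Δx=5.5000, Δy=-3.0000; L_1 = √(Δx²+Δy²) = 6.2650
cable 2: Δx=5.5000, Δy=-8.0000; L_2 = √(Δx²+Δy²) = 9.7082
cable 3: Δx=-0.5000, Δy=2.0000; L_3 = √(Δx²+Δy²) = 2.0616
cable 4: Δx=-6.5000, Δy=-3.0000; L_4 = √(Δx²+Δy²) = 7.1589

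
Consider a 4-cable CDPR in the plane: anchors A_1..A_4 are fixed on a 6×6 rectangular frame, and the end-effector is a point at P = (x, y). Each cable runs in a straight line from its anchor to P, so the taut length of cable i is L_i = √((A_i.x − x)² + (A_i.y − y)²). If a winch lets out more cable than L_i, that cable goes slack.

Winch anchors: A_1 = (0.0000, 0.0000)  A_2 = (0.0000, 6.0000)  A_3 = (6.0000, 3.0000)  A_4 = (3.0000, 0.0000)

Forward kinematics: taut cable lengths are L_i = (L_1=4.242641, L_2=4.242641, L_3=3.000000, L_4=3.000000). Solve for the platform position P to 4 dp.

(3.0000, 3.0000)

each cable: (A_i−P)·(A_i−P) = L_i²; let c_i = ‖A_i‖²−L_i²
c_1 = 0.0000+0.0000−18.0000 = -18.0000
row 1: 0.0000x − 12.0000y = -36.0000  (c_2=18.0000)
row 2: -12.0000x − 6.0000y = -54.0000  (c_3=36.0000)
row 3: -6.0000x + 0.0000y = -18.0000  (c_4=0.0000)
Cramer on rows 1–2 → x = 3.0000, y = 3.0000
check cable 4: ‖A_4−P‖² = 9.0000 ≈ L_4² = 9.0000 ✓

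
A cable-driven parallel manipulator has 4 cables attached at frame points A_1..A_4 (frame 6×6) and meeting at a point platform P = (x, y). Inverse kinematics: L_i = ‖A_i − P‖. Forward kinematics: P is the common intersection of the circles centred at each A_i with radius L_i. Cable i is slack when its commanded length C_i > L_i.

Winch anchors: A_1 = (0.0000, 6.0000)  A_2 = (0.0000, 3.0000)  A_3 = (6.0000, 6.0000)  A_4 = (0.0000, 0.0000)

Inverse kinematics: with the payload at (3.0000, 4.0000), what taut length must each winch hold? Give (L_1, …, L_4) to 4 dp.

(3.6056, 3.1623, 3.6056, 5.0000)

L_1 = √((0.0000−3.0000)² + (6.0000−4.0000)²) = 3.6056
L_2 = √((0.0000−3.0000)² + (3.0000−4.0000)²) = 3.1623
L_3 = √((6.0000−3.0000)² + (6.0000−4.0000)²) = 3.6056
L_4 = √((0.0000−3.0000)² + (0.0000−4.0000)²) = 5.0000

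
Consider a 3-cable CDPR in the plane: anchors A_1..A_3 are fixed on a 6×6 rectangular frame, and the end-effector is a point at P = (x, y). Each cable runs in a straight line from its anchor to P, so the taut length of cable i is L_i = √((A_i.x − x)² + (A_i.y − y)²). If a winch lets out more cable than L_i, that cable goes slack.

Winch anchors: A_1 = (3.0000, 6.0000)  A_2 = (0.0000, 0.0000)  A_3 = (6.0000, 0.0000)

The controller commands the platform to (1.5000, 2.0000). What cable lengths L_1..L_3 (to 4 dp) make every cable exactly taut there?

cable 1: Δx=1.5000, Δy=4.0000; L_1 = √(Δx²+Δy²) = 4.2720
cable 2: Δx=-1.5000, Δy=-2.0000; L_2 = √(Δx²+Δy²) = 2.5000
cable 3: Δx=4.5000, Δy=-2.0000; L_3 = √(Δx²+Δy²) = 4.9244

(4.2720, 2.5000, 4.9244)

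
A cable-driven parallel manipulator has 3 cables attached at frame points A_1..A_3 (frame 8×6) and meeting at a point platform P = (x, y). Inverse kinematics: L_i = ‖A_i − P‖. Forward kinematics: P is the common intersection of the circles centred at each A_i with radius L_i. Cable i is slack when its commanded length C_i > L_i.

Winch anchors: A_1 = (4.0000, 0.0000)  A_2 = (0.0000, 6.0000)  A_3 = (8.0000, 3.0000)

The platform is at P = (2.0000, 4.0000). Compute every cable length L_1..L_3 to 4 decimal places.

L_1 = √((4.0000−2.0000)² + (0.0000−4.0000)²) = 4.4721
L_2 = √((0.0000−2.0000)² + (6.0000−4.0000)²) = 2.8284
L_3 = √((8.0000−2.0000)² + (3.0000−4.0000)²) = 6.0828

(4.4721, 2.8284, 6.0828)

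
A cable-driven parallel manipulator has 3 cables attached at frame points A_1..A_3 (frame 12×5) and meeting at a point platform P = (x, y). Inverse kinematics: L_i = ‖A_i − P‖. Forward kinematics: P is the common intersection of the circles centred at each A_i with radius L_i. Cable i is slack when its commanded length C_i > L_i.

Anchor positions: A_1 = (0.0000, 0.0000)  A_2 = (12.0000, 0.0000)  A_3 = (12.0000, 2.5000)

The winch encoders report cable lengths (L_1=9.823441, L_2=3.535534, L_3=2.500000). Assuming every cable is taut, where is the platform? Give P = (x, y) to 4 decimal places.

expand ‖A_i−P‖²=L_i² and subtract eq 1 (q_i ≔ ‖A_i‖²−L_i²)
q_1 = 0.0000+0.0000−96.5000 = -96.5000
eq1−eq2 → [-24.0000  0.0000]·P = -228.0000
eq1−eq3 → [-24.0000  -5.0000]·P = -240.5000
2×2 solve → P = (9.5000, 2.5000)

(9.5000, 2.5000)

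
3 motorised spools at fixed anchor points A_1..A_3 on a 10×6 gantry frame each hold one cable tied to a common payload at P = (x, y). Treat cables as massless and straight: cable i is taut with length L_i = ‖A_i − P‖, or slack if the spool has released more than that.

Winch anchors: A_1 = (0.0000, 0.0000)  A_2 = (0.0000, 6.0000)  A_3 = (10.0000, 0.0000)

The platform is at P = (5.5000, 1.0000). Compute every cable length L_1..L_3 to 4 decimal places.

L_1 = √((0.0000−5.5000)² + (0.0000−1.0000)²) = 5.5902
L_2 = √((0.0000−5.5000)² + (6.0000−1.0000)²) = 7.4330
L_3 = √((10.0000−5.5000)² + (0.0000−1.0000)²) = 4.6098

(5.5902, 7.4330, 4.6098)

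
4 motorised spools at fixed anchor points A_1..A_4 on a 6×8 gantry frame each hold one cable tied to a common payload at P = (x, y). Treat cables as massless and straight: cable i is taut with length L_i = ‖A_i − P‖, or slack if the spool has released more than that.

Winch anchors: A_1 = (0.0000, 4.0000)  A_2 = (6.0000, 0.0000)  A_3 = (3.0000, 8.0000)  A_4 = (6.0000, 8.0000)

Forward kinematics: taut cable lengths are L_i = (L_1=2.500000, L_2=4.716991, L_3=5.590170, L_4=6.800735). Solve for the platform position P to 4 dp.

(2.0000, 2.5000)

each cable: (A_i−P)·(A_i−P) = L_i²; let c_i = ‖A_i‖²−L_i²
c_1 = 0.0000+16.0000−6.2500 = 9.7500
row 1: -12.0000x + 8.0000y = -4.0000  (c_2=13.7500)
row 2: -6.0000x − 8.0000y = -32.0000  (c_3=41.7500)
row 3: -12.0000x − 8.0000y = -44.0000  (c_4=53.7500)
Cramer on rows 1–2 → x = 2.0000, y = 2.5000
check cable 4: ‖A_4−P‖² = 46.2500 ≈ L_4² = 46.2500 ✓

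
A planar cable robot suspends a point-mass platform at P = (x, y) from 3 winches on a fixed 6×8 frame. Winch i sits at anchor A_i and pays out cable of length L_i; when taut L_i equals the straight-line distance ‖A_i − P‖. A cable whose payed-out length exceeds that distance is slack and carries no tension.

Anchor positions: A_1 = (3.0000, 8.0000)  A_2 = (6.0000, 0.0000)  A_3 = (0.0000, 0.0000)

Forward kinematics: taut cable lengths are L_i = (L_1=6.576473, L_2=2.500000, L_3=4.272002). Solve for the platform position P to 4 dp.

circle eqns → linear via eq_j − eq_1; set c_j = A_j·A_j − L_j²
c_1 = 9.0000+64.0000−43.2500 = 29.7500
-6.0000·x + 16.0000·y = c_1−c_2 = 0.0000
6.0000·x + 16.0000·y = c_1−c_3 = 48.0000
solve first two rows → x=4.0000, y=1.5000

(4.0000, 1.5000)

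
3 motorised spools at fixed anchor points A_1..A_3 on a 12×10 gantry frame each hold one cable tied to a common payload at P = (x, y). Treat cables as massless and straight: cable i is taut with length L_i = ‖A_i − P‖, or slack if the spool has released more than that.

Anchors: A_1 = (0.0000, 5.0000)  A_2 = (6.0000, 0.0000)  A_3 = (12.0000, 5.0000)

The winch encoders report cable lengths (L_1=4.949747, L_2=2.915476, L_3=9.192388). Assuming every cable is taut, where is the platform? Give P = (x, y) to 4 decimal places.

(3.5000, 1.5000)

each cable: (A_i−P)·(A_i−P) = L_i²; let q_i = ‖A_i‖²−L_i²
q_1 = 0.0000+25.0000−24.5000 = 0.5000
row 1: -12.0000x + 10.0000y = -27.0000  (q_2=27.5000)
row 2: -24.0000x + 0.0000y = -84.0000  (q_3=84.5000)
Cramer on rows 1–2 → x = 3.5000, y = 1.5000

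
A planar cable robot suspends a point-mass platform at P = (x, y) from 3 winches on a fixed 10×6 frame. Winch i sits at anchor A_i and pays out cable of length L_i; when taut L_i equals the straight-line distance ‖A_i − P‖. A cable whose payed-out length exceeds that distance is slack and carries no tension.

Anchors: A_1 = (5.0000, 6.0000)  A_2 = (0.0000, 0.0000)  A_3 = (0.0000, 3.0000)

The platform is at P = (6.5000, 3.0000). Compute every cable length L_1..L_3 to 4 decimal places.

L_1: Δ = A_1−P = (-1.5000, 3.0000) → ‖Δ‖ = √11.2500 = 3.3541
L_2: Δ = A_2−P = (-6.5000, -3.0000) → ‖Δ‖ = √51.2500 = 7.1589
L_3: Δ = A_3−P = (-6.5000, 0.0000) → ‖Δ‖ = √42.2500 = 6.5000

(3.3541, 7.1589, 6.5000)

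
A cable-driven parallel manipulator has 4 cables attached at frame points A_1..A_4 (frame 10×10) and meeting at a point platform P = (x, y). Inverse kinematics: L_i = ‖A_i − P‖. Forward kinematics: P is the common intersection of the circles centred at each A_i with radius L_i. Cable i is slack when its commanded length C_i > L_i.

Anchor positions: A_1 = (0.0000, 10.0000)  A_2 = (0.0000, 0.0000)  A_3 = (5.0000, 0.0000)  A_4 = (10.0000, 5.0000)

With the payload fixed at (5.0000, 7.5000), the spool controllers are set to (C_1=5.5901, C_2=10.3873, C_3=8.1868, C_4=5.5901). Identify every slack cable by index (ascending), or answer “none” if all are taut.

2, 3

i=1: geometric 5.5902 vs commanded 5.5901 ⇒ taut
i=2: geometric 9.0139 vs commanded 10.3873 ⇒ slack
i=3: geometric 7.5000 vs commanded 8.1868 ⇒ slack
i=4: geometric 5.5902 vs commanded 5.5901 ⇒ taut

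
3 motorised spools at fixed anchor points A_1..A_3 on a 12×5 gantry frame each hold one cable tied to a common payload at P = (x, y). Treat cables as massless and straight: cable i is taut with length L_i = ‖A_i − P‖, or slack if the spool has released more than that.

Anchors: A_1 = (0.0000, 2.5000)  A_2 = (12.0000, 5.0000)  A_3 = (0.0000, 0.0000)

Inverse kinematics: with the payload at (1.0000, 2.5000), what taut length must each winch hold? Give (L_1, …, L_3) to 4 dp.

(1.0000, 11.2805, 2.6926)

cable 1: Δx=-1.0000, Δy=0.0000; L_1 = √(Δx²+Δy²) = 1.0000
cable 2: Δx=11.0000, Δy=2.5000; L_2 = √(Δx²+Δy²) = 11.2805
cable 3: Δx=-1.0000, Δy=-2.5000; L_3 = √(Δx²+Δy²) = 2.6926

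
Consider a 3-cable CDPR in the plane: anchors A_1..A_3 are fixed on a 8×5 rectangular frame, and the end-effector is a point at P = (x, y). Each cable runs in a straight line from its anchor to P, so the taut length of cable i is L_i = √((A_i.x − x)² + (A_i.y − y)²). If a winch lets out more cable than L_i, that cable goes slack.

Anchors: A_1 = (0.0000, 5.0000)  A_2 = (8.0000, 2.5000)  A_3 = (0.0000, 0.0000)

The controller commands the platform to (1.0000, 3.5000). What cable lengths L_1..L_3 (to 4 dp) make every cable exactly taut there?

L_1: Δ = A_1−P = (-1.0000, 1.5000) → ‖Δ‖ = √3.2500 = 1.8028
L_2: Δ = A_2−P = (7.0000, -1.0000) → ‖Δ‖ = √50.0000 = 7.0711
L_3: Δ = A_3−P = (-1.0000, -3.5000) → ‖Δ‖ = √13.2500 = 3.6401

(1.8028, 7.0711, 3.6401)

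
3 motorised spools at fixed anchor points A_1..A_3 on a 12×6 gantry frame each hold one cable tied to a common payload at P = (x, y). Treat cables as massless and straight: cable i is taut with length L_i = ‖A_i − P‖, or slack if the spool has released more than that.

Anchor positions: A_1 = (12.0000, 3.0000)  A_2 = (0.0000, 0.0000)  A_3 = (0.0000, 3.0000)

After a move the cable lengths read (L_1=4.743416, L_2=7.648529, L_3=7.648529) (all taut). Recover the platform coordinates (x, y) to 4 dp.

(7.5000, 1.5000)

circle eqns → linear via eq_j − eq_1; set q_j = A_j·A_j − L_j²
q_1 = 144.0000+9.0000−22.5000 = 130.5000
24.0000·x + 6.0000·y = q_1−q_2 = 189.0000
24.0000·x + 0.0000·y = q_1−q_3 = 180.0000
solve first two rows → x=7.5000, y=1.5000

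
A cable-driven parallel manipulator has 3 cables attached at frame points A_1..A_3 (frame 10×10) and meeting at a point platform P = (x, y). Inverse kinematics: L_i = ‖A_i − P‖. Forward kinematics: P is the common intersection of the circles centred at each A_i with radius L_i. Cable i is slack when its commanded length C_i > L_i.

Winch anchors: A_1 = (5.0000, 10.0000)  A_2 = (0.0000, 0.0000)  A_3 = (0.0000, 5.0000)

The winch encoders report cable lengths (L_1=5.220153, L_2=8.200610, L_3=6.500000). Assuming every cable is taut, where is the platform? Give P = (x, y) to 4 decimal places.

(6.5000, 5.0000)

circle eqns → linear via eq_j − eq_1; set q_j = A_j·A_j − L_j²
q_1 = 25.0000+100.0000−27.2500 = 97.7500
10.0000·x + 20.0000·y = q_1−q_2 = 165.0000
10.0000·x + 10.0000·y = q_1−q_3 = 115.0000
solve first two rows → x=6.5000, y=5.0000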